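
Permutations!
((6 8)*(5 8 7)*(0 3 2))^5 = ((0 3 2)(5 8 6 7))^5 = (0 2 3)(5 8 6 7)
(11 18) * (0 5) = [5, 1, 2, 3, 4, 0, 6, 7, 8, 9, 10, 18, 12, 13, 14, 15, 16, 17, 11] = (0 5)(11 18)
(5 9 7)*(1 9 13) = (1 9 7 5 13) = [0, 9, 2, 3, 4, 13, 6, 5, 8, 7, 10, 11, 12, 1]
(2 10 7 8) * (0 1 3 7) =[1, 3, 10, 7, 4, 5, 6, 8, 2, 9, 0] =(0 1 3 7 8 2 10)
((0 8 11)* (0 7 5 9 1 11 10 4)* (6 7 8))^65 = ((0 6 7 5 9 1 11 8 10 4))^65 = (0 1)(4 9)(5 10)(6 11)(7 8)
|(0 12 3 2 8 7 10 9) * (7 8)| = |(0 12 3 2 7 10 9)| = 7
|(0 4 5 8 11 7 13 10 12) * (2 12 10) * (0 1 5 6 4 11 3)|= 10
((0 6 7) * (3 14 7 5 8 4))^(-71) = ((0 6 5 8 4 3 14 7))^(-71) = (0 6 5 8 4 3 14 7)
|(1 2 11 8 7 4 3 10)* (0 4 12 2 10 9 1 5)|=|(0 4 3 9 1 10 5)(2 11 8 7 12)|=35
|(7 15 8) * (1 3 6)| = 3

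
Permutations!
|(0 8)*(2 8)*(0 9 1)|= 5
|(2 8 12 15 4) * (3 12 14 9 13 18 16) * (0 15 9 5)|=|(0 15 4 2 8 14 5)(3 12 9 13 18 16)|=42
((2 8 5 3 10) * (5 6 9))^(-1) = ((2 8 6 9 5 3 10))^(-1) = (2 10 3 5 9 6 8)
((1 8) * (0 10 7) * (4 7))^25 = ((0 10 4 7)(1 8))^25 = (0 10 4 7)(1 8)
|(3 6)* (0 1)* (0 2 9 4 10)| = 6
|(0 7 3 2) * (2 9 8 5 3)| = |(0 7 2)(3 9 8 5)| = 12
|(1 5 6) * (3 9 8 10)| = 12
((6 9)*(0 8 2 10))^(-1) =(0 10 2 8)(6 9)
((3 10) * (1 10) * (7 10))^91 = (1 3 10 7)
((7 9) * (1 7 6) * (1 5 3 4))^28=(9)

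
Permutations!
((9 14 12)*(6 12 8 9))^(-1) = ((6 12)(8 9 14))^(-1) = (6 12)(8 14 9)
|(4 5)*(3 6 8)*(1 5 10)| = 12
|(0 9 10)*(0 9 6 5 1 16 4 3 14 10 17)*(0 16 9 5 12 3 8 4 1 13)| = 8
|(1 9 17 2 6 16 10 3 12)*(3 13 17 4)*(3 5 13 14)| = 13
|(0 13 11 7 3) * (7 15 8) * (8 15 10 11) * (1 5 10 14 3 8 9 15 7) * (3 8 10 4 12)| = |(0 13 9 15 7 10 11 14 8 1 5 4 12 3)| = 14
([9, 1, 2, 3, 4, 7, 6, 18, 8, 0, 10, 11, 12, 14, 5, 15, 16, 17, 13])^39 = (0 9)(5 14 13 18 7)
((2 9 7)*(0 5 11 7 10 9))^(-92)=(0 7 5 2 11)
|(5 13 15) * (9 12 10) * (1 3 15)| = 15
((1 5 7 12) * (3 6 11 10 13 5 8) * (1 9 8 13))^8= ((1 13 5 7 12 9 8 3 6 11 10))^8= (1 6 9 5 10 3 12 13 11 8 7)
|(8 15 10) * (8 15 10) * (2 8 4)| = 5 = |(2 8 10 15 4)|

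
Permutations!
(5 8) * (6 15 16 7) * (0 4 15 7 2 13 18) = (0 4 15 16 2 13 18)(5 8)(6 7) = [4, 1, 13, 3, 15, 8, 7, 6, 5, 9, 10, 11, 12, 18, 14, 16, 2, 17, 0]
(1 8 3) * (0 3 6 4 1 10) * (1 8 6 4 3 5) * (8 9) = (0 5 1 6 3 10)(4 9 8) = [5, 6, 2, 10, 9, 1, 3, 7, 4, 8, 0]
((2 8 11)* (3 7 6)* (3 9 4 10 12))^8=((2 8 11)(3 7 6 9 4 10 12))^8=(2 11 8)(3 7 6 9 4 10 12)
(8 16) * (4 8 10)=(4 8 16 10)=[0, 1, 2, 3, 8, 5, 6, 7, 16, 9, 4, 11, 12, 13, 14, 15, 10]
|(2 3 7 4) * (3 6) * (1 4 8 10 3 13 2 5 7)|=21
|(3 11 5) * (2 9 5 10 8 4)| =8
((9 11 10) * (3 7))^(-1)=(3 7)(9 10 11)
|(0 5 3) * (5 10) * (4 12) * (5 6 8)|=|(0 10 6 8 5 3)(4 12)|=6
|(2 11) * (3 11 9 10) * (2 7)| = 6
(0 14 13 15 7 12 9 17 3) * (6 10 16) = (0 14 13 15 7 12 9 17 3)(6 10 16) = [14, 1, 2, 0, 4, 5, 10, 12, 8, 17, 16, 11, 9, 15, 13, 7, 6, 3]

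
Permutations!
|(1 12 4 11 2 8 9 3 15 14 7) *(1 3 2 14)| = 24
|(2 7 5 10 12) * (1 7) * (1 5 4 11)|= |(1 7 4 11)(2 5 10 12)|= 4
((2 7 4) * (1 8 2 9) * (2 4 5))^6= ((1 8 4 9)(2 7 5))^6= (1 4)(8 9)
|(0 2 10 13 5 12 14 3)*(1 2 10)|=14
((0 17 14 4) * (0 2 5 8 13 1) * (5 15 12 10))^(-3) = ((0 17 14 4 2 15 12 10 5 8 13 1))^(-3) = (0 8 12 4)(1 5 15 14)(2 17 13 10)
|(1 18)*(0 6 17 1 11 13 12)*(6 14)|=9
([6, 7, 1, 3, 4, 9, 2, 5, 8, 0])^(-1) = [9, 2, 6, 3, 4, 7, 0, 1, 8, 5]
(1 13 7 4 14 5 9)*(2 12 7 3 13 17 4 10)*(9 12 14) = [0, 17, 14, 13, 9, 12, 6, 10, 8, 1, 2, 11, 7, 3, 5, 15, 16, 4] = (1 17 4 9)(2 14 5 12 7 10)(3 13)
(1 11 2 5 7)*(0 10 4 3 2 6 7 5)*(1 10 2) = [2, 11, 0, 1, 3, 5, 7, 10, 8, 9, 4, 6] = (0 2)(1 11 6 7 10 4 3)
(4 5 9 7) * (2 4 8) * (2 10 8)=(2 4 5 9 7)(8 10)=[0, 1, 4, 3, 5, 9, 6, 2, 10, 7, 8]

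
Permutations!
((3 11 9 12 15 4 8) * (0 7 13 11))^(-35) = ((0 7 13 11 9 12 15 4 8 3))^(-35) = (0 12)(3 9)(4 13)(7 15)(8 11)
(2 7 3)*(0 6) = (0 6)(2 7 3) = [6, 1, 7, 2, 4, 5, 0, 3]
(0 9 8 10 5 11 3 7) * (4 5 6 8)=(0 9 4 5 11 3 7)(6 8 10)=[9, 1, 2, 7, 5, 11, 8, 0, 10, 4, 6, 3]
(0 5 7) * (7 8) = (0 5 8 7) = [5, 1, 2, 3, 4, 8, 6, 0, 7]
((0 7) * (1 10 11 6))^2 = ((0 7)(1 10 11 6))^2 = (1 11)(6 10)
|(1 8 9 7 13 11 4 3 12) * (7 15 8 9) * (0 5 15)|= 12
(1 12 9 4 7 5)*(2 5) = (1 12 9 4 7 2 5) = [0, 12, 5, 3, 7, 1, 6, 2, 8, 4, 10, 11, 9]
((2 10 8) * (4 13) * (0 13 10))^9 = (0 10)(2 4)(8 13)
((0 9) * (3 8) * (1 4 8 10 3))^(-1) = (0 9)(1 8 4)(3 10)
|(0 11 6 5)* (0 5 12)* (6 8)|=5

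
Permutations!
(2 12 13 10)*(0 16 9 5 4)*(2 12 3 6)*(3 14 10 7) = (0 16 9 5 4)(2 14 10 12 13 7 3 6) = [16, 1, 14, 6, 0, 4, 2, 3, 8, 5, 12, 11, 13, 7, 10, 15, 9]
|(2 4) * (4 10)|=3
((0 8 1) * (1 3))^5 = (0 8 3 1)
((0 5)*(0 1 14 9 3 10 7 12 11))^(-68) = ((0 5 1 14 9 3 10 7 12 11))^(-68) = (0 1 9 10 12)(3 7 11 5 14)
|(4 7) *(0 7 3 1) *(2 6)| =10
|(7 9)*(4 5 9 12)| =|(4 5 9 7 12)| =5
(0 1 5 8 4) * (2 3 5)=(0 1 2 3 5 8 4)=[1, 2, 3, 5, 0, 8, 6, 7, 4]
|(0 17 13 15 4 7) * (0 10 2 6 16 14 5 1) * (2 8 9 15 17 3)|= |(0 3 2 6 16 14 5 1)(4 7 10 8 9 15)(13 17)|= 24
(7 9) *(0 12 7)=[12, 1, 2, 3, 4, 5, 6, 9, 8, 0, 10, 11, 7]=(0 12 7 9)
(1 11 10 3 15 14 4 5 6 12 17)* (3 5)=(1 11 10 5 6 12 17)(3 15 14 4)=[0, 11, 2, 15, 3, 6, 12, 7, 8, 9, 5, 10, 17, 13, 4, 14, 16, 1]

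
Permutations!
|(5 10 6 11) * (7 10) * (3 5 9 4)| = 8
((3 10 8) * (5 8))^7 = (3 8 5 10)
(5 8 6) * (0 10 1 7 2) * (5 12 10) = (0 5 8 6 12 10 1 7 2) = [5, 7, 0, 3, 4, 8, 12, 2, 6, 9, 1, 11, 10]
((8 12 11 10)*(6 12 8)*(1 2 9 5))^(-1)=((1 2 9 5)(6 12 11 10))^(-1)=(1 5 9 2)(6 10 11 12)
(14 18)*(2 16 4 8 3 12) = (2 16 4 8 3 12)(14 18) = [0, 1, 16, 12, 8, 5, 6, 7, 3, 9, 10, 11, 2, 13, 18, 15, 4, 17, 14]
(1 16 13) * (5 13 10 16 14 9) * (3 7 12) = [0, 14, 2, 7, 4, 13, 6, 12, 8, 5, 16, 11, 3, 1, 9, 15, 10] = (1 14 9 5 13)(3 7 12)(10 16)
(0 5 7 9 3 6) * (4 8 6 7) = (0 5 4 8 6)(3 7 9) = [5, 1, 2, 7, 8, 4, 0, 9, 6, 3]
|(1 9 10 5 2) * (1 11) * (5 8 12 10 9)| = 12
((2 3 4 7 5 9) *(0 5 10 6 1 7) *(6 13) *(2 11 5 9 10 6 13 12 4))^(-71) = ((13)(0 9 11 5 10 12 4)(1 7 6)(2 3))^(-71) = (13)(0 4 12 10 5 11 9)(1 7 6)(2 3)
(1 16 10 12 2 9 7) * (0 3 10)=(0 3 10 12 2 9 7 1 16)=[3, 16, 9, 10, 4, 5, 6, 1, 8, 7, 12, 11, 2, 13, 14, 15, 0]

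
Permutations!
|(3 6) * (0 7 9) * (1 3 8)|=|(0 7 9)(1 3 6 8)|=12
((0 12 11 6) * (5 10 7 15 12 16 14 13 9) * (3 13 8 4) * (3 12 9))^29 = (0 12 14 6 4 16 11 8)(3 13)(5 9 15 7 10)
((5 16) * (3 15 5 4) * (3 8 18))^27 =(3 18 8 4 16 5 15)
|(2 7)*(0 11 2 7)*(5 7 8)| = 3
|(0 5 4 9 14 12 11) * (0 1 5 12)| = 8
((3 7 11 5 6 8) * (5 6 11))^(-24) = (11)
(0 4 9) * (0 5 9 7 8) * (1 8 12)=(0 4 7 12 1 8)(5 9)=[4, 8, 2, 3, 7, 9, 6, 12, 0, 5, 10, 11, 1]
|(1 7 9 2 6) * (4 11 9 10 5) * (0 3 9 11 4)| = 9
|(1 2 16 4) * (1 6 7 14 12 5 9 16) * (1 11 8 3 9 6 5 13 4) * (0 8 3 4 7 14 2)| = 15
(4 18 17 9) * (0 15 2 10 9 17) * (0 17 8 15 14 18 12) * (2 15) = (0 14 18 17 8 2 10 9 4 12) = [14, 1, 10, 3, 12, 5, 6, 7, 2, 4, 9, 11, 0, 13, 18, 15, 16, 8, 17]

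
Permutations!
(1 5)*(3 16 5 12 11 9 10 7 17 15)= (1 12 11 9 10 7 17 15 3 16 5)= [0, 12, 2, 16, 4, 1, 6, 17, 8, 10, 7, 9, 11, 13, 14, 3, 5, 15]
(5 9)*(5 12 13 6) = (5 9 12 13 6) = [0, 1, 2, 3, 4, 9, 5, 7, 8, 12, 10, 11, 13, 6]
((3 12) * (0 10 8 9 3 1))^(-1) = (0 1 12 3 9 8 10)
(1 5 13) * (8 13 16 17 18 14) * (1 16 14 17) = (1 5 14 8 13 16)(17 18) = [0, 5, 2, 3, 4, 14, 6, 7, 13, 9, 10, 11, 12, 16, 8, 15, 1, 18, 17]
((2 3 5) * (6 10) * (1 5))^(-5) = (1 3 2 5)(6 10)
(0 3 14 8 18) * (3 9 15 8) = (0 9 15 8 18)(3 14) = [9, 1, 2, 14, 4, 5, 6, 7, 18, 15, 10, 11, 12, 13, 3, 8, 16, 17, 0]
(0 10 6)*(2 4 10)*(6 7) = [2, 1, 4, 3, 10, 5, 0, 6, 8, 9, 7] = (0 2 4 10 7 6)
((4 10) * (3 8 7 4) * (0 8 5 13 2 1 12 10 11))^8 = (0 4 8 11 7)(1 12 10 3 5 13 2)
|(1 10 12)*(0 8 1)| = |(0 8 1 10 12)| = 5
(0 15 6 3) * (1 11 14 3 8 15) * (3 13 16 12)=(0 1 11 14 13 16 12 3)(6 8 15)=[1, 11, 2, 0, 4, 5, 8, 7, 15, 9, 10, 14, 3, 16, 13, 6, 12]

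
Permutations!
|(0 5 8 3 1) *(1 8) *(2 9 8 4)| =|(0 5 1)(2 9 8 3 4)| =15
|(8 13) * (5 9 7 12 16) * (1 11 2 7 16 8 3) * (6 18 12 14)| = 33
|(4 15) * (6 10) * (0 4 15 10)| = 4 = |(15)(0 4 10 6)|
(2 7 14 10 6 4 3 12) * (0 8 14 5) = (0 8 14 10 6 4 3 12 2 7 5) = [8, 1, 7, 12, 3, 0, 4, 5, 14, 9, 6, 11, 2, 13, 10]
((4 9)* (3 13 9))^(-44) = ((3 13 9 4))^(-44) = (13)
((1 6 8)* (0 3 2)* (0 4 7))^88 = (0 4 3 7 2)(1 6 8)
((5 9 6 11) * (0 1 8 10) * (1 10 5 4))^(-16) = (1 11 9 8 4 6 5)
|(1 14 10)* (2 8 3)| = 3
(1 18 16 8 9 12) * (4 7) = (1 18 16 8 9 12)(4 7) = [0, 18, 2, 3, 7, 5, 6, 4, 9, 12, 10, 11, 1, 13, 14, 15, 8, 17, 16]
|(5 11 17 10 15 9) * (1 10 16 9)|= |(1 10 15)(5 11 17 16 9)|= 15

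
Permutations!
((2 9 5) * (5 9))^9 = ((9)(2 5))^9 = (9)(2 5)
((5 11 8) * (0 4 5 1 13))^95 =((0 4 5 11 8 1 13))^95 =(0 8 4 1 5 13 11)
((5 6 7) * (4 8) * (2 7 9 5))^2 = (5 9 6)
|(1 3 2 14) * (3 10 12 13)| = 7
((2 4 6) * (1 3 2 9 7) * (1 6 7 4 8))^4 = (9)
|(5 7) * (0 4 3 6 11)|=|(0 4 3 6 11)(5 7)|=10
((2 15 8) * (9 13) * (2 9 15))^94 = (8 13)(9 15)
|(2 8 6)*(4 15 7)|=3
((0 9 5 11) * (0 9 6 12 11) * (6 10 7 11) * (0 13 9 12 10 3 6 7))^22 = ((0 3 6 10)(5 13 9)(7 11 12))^22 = (0 6)(3 10)(5 13 9)(7 11 12)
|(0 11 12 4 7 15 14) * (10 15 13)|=|(0 11 12 4 7 13 10 15 14)|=9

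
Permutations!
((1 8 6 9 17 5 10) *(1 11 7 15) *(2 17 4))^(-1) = (1 15 7 11 10 5 17 2 4 9 6 8)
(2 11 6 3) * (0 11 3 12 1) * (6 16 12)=(0 11 16 12 1)(2 3)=[11, 0, 3, 2, 4, 5, 6, 7, 8, 9, 10, 16, 1, 13, 14, 15, 12]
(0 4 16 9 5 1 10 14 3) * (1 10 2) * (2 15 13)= (0 4 16 9 5 10 14 3)(1 15 13 2)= [4, 15, 1, 0, 16, 10, 6, 7, 8, 5, 14, 11, 12, 2, 3, 13, 9]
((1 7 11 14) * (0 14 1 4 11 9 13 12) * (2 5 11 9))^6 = ((0 14 4 9 13 12)(1 7 2 5 11))^6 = (14)(1 7 2 5 11)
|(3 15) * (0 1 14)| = |(0 1 14)(3 15)| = 6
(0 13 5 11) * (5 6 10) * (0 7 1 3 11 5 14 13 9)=(0 9)(1 3 11 7)(6 10 14 13)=[9, 3, 2, 11, 4, 5, 10, 1, 8, 0, 14, 7, 12, 6, 13]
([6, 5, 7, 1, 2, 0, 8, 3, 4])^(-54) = (8)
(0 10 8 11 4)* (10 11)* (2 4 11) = (11)(0 2 4)(8 10) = [2, 1, 4, 3, 0, 5, 6, 7, 10, 9, 8, 11]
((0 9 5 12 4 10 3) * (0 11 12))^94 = ((0 9 5)(3 11 12 4 10))^94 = (0 9 5)(3 10 4 12 11)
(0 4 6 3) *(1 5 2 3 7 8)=(0 4 6 7 8 1 5 2 3)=[4, 5, 3, 0, 6, 2, 7, 8, 1]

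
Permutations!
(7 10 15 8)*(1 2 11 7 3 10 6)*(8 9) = (1 2 11 7 6)(3 10 15 9 8) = [0, 2, 11, 10, 4, 5, 1, 6, 3, 8, 15, 7, 12, 13, 14, 9]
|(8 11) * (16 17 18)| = 6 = |(8 11)(16 17 18)|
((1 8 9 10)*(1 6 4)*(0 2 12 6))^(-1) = (0 10 9 8 1 4 6 12 2)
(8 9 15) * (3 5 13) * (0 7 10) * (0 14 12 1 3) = [7, 3, 2, 5, 4, 13, 6, 10, 9, 15, 14, 11, 1, 0, 12, 8] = (0 7 10 14 12 1 3 5 13)(8 9 15)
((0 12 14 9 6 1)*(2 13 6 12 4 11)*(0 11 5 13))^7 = ((0 4 5 13 6 1 11 2)(9 12 14))^7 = (0 2 11 1 6 13 5 4)(9 12 14)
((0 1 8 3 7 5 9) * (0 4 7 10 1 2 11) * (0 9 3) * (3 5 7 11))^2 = (0 3 1)(2 10 8)(4 9 11) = ((0 2 3 10 1 8)(4 11 9))^2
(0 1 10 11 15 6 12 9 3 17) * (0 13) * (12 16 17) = (0 1 10 11 15 6 16 17 13)(3 12 9) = [1, 10, 2, 12, 4, 5, 16, 7, 8, 3, 11, 15, 9, 0, 14, 6, 17, 13]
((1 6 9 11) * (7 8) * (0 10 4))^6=(1 9)(6 11)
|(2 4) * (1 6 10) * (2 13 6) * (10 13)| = 4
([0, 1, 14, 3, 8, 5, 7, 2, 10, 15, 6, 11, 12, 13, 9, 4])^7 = [0, 1, 6, 3, 9, 5, 8, 10, 15, 2, 4, 11, 12, 13, 7, 14]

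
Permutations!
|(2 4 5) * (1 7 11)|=|(1 7 11)(2 4 5)|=3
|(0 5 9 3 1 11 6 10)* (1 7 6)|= 14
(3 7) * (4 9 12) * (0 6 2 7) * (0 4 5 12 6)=(2 7 3 4 9 6)(5 12)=[0, 1, 7, 4, 9, 12, 2, 3, 8, 6, 10, 11, 5]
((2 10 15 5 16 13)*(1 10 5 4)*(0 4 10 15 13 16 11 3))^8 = ((16)(0 4 1 15 10 13 2 5 11 3))^8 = (16)(0 11 2 10 1)(3 5 13 15 4)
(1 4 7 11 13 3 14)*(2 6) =(1 4 7 11 13 3 14)(2 6) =[0, 4, 6, 14, 7, 5, 2, 11, 8, 9, 10, 13, 12, 3, 1]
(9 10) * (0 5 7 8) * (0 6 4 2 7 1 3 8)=(0 5 1 3 8 6 4 2 7)(9 10)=[5, 3, 7, 8, 2, 1, 4, 0, 6, 10, 9]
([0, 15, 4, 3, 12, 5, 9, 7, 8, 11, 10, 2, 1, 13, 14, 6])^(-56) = (15)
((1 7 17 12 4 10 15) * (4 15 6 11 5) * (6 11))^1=(1 7 17 12 15)(4 10 11 5)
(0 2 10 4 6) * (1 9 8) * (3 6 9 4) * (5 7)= [2, 4, 10, 6, 9, 7, 0, 5, 1, 8, 3]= (0 2 10 3 6)(1 4 9 8)(5 7)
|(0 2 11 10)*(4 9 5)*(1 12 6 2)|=|(0 1 12 6 2 11 10)(4 9 5)|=21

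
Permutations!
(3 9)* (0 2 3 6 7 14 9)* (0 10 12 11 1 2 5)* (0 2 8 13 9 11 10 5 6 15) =[6, 8, 3, 5, 4, 2, 7, 14, 13, 15, 12, 1, 10, 9, 11, 0] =(0 6 7 14 11 1 8 13 9 15)(2 3 5)(10 12)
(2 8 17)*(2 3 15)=(2 8 17 3 15)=[0, 1, 8, 15, 4, 5, 6, 7, 17, 9, 10, 11, 12, 13, 14, 2, 16, 3]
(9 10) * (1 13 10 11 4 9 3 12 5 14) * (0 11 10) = [11, 13, 2, 12, 9, 14, 6, 7, 8, 10, 3, 4, 5, 0, 1] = (0 11 4 9 10 3 12 5 14 1 13)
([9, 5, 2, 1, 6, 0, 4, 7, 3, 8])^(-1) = (0 5 1 3 8 9)(4 6)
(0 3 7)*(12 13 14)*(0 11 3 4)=(0 4)(3 7 11)(12 13 14)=[4, 1, 2, 7, 0, 5, 6, 11, 8, 9, 10, 3, 13, 14, 12]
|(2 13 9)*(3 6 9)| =5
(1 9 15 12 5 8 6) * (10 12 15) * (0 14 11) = (15)(0 14 11)(1 9 10 12 5 8 6) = [14, 9, 2, 3, 4, 8, 1, 7, 6, 10, 12, 0, 5, 13, 11, 15]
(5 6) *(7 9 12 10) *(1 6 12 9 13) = (1 6 5 12 10 7 13) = [0, 6, 2, 3, 4, 12, 5, 13, 8, 9, 7, 11, 10, 1]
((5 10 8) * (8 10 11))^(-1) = (5 8 11)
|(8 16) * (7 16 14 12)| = 5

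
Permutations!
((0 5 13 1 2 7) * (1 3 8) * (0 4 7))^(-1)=((0 5 13 3 8 1 2)(4 7))^(-1)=(0 2 1 8 3 13 5)(4 7)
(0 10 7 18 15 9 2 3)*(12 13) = [10, 1, 3, 0, 4, 5, 6, 18, 8, 2, 7, 11, 13, 12, 14, 9, 16, 17, 15] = (0 10 7 18 15 9 2 3)(12 13)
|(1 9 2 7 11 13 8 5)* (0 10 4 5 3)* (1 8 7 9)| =|(0 10 4 5 8 3)(2 9)(7 11 13)| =6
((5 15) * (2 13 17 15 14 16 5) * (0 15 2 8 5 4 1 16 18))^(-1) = (0 18 14 5 8 15)(1 4 16)(2 17 13) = ((0 15 8 5 14 18)(1 16 4)(2 13 17))^(-1)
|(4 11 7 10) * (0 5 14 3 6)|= 20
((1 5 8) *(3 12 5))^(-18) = ((1 3 12 5 8))^(-18) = (1 12 8 3 5)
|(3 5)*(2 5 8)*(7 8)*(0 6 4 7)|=8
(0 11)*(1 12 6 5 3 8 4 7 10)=[11, 12, 2, 8, 7, 3, 5, 10, 4, 9, 1, 0, 6]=(0 11)(1 12 6 5 3 8 4 7 10)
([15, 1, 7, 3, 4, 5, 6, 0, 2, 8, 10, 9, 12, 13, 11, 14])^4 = (0 9)(2 14)(7 11)(8 15)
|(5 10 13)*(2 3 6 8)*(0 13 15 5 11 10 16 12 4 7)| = 20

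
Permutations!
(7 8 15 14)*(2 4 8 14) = [0, 1, 4, 3, 8, 5, 6, 14, 15, 9, 10, 11, 12, 13, 7, 2] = (2 4 8 15)(7 14)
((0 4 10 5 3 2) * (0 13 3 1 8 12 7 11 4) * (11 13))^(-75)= ((1 8 12 7 13 3 2 11 4 10 5))^(-75)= (1 12 13 2 4 5 8 7 3 11 10)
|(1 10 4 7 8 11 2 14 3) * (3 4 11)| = |(1 10 11 2 14 4 7 8 3)| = 9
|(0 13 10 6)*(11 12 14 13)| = 7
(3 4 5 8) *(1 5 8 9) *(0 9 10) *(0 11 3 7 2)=(0 9 1 5 10 11 3 4 8 7 2)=[9, 5, 0, 4, 8, 10, 6, 2, 7, 1, 11, 3]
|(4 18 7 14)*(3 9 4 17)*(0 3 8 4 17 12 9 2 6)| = |(0 3 2 6)(4 18 7 14 12 9 17 8)| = 8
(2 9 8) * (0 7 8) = (0 7 8 2 9) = [7, 1, 9, 3, 4, 5, 6, 8, 2, 0]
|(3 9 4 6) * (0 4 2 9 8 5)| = 6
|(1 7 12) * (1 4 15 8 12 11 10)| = 4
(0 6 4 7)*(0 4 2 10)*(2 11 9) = [6, 1, 10, 3, 7, 5, 11, 4, 8, 2, 0, 9] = (0 6 11 9 2 10)(4 7)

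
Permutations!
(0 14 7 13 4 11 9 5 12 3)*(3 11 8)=[14, 1, 2, 0, 8, 12, 6, 13, 3, 5, 10, 9, 11, 4, 7]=(0 14 7 13 4 8 3)(5 12 11 9)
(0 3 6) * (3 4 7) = (0 4 7 3 6) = [4, 1, 2, 6, 7, 5, 0, 3]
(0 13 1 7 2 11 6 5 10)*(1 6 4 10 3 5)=(0 13 6 1 7 2 11 4 10)(3 5)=[13, 7, 11, 5, 10, 3, 1, 2, 8, 9, 0, 4, 12, 6]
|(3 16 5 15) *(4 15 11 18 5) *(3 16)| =|(4 15 16)(5 11 18)| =3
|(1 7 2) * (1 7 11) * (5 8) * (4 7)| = 6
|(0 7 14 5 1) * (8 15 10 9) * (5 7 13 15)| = 8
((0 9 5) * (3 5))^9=((0 9 3 5))^9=(0 9 3 5)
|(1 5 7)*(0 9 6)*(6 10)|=|(0 9 10 6)(1 5 7)|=12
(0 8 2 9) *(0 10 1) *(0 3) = (0 8 2 9 10 1 3) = [8, 3, 9, 0, 4, 5, 6, 7, 2, 10, 1]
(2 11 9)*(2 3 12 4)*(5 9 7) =[0, 1, 11, 12, 2, 9, 6, 5, 8, 3, 10, 7, 4] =(2 11 7 5 9 3 12 4)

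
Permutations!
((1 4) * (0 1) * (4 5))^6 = ((0 1 5 4))^6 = (0 5)(1 4)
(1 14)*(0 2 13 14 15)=[2, 15, 13, 3, 4, 5, 6, 7, 8, 9, 10, 11, 12, 14, 1, 0]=(0 2 13 14 1 15)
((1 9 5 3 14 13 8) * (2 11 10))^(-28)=(14)(2 10 11)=((1 9 5 3 14 13 8)(2 11 10))^(-28)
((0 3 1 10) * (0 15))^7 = (0 1 15 3 10)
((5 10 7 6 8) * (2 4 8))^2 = (2 8 10 6 4 5 7)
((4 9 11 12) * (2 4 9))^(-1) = (2 4)(9 12 11)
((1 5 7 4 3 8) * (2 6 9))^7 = (1 5 7 4 3 8)(2 6 9)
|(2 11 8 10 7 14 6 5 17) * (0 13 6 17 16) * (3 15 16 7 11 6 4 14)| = 12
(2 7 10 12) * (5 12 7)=(2 5 12)(7 10)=[0, 1, 5, 3, 4, 12, 6, 10, 8, 9, 7, 11, 2]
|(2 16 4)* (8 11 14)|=3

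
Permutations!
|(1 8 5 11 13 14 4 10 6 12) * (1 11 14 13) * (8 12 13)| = 21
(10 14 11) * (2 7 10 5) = (2 7 10 14 11 5) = [0, 1, 7, 3, 4, 2, 6, 10, 8, 9, 14, 5, 12, 13, 11]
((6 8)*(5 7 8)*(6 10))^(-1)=(5 6 10 8 7)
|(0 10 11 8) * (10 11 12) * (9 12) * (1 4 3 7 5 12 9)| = 21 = |(0 11 8)(1 4 3 7 5 12 10)|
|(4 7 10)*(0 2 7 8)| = |(0 2 7 10 4 8)| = 6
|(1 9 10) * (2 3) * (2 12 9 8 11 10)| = 4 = |(1 8 11 10)(2 3 12 9)|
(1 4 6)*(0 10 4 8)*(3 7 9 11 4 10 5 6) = [5, 8, 2, 7, 3, 6, 1, 9, 0, 11, 10, 4] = (0 5 6 1 8)(3 7 9 11 4)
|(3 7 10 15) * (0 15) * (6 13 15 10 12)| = |(0 10)(3 7 12 6 13 15)| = 6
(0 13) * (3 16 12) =(0 13)(3 16 12) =[13, 1, 2, 16, 4, 5, 6, 7, 8, 9, 10, 11, 3, 0, 14, 15, 12]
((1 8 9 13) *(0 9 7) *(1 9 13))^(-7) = ((0 13 9 1 8 7))^(-7) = (0 7 8 1 9 13)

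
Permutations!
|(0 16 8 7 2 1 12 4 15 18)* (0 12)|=12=|(0 16 8 7 2 1)(4 15 18 12)|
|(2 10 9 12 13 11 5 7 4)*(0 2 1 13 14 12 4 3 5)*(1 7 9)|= 30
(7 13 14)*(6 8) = (6 8)(7 13 14) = [0, 1, 2, 3, 4, 5, 8, 13, 6, 9, 10, 11, 12, 14, 7]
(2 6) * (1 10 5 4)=(1 10 5 4)(2 6)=[0, 10, 6, 3, 1, 4, 2, 7, 8, 9, 5]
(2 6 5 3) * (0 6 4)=[6, 1, 4, 2, 0, 3, 5]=(0 6 5 3 2 4)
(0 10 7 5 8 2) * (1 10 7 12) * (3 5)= [7, 10, 0, 5, 4, 8, 6, 3, 2, 9, 12, 11, 1]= (0 7 3 5 8 2)(1 10 12)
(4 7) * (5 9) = [0, 1, 2, 3, 7, 9, 6, 4, 8, 5] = (4 7)(5 9)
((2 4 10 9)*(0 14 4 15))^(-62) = (0 14 4 10 9 2 15)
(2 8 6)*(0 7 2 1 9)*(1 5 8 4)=(0 7 2 4 1 9)(5 8 6)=[7, 9, 4, 3, 1, 8, 5, 2, 6, 0]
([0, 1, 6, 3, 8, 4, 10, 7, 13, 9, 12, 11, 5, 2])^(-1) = [0, 1, 13, 3, 5, 12, 2, 7, 4, 9, 6, 11, 10, 8]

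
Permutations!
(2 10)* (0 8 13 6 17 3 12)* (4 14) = (0 8 13 6 17 3 12)(2 10)(4 14) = [8, 1, 10, 12, 14, 5, 17, 7, 13, 9, 2, 11, 0, 6, 4, 15, 16, 3]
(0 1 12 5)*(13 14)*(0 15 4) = (0 1 12 5 15 4)(13 14) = [1, 12, 2, 3, 0, 15, 6, 7, 8, 9, 10, 11, 5, 14, 13, 4]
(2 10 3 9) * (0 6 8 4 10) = (0 6 8 4 10 3 9 2) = [6, 1, 0, 9, 10, 5, 8, 7, 4, 2, 3]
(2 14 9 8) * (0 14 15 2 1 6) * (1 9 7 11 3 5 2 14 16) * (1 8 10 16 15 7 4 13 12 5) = (0 15 14 4 13 12 5 2 7 11 3 1 6)(8 9 10 16) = [15, 6, 7, 1, 13, 2, 0, 11, 9, 10, 16, 3, 5, 12, 4, 14, 8]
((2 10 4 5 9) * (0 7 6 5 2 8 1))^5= ((0 7 6 5 9 8 1)(2 10 4))^5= (0 8 5 7 1 9 6)(2 4 10)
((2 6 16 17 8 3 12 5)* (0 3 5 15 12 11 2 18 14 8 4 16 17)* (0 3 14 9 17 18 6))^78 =(18)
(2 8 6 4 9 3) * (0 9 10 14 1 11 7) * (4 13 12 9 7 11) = [7, 4, 8, 2, 10, 5, 13, 0, 6, 3, 14, 11, 9, 12, 1] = (0 7)(1 4 10 14)(2 8 6 13 12 9 3)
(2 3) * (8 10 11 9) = [0, 1, 3, 2, 4, 5, 6, 7, 10, 8, 11, 9] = (2 3)(8 10 11 9)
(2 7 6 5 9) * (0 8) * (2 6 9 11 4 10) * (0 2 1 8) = (1 8 2 7 9 6 5 11 4 10) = [0, 8, 7, 3, 10, 11, 5, 9, 2, 6, 1, 4]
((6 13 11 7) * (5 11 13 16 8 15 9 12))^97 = ((5 11 7 6 16 8 15 9 12))^97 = (5 9 8 6 11 12 15 16 7)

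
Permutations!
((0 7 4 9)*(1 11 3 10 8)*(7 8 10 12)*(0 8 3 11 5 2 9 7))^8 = ((0 3 12)(1 5 2 9 8)(4 7))^8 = (0 12 3)(1 9 5 8 2)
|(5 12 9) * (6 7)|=|(5 12 9)(6 7)|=6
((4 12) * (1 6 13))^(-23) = (1 6 13)(4 12)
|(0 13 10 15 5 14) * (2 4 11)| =6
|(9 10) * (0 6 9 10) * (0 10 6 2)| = |(0 2)(6 9 10)| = 6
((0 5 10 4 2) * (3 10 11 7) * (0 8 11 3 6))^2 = ((0 5 3 10 4 2 8 11 7 6))^2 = (0 3 4 8 7)(2 11 6 5 10)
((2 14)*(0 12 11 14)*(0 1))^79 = (0 12 11 14 2 1)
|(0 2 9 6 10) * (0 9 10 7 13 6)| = 12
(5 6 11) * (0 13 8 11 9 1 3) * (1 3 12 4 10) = (0 13 8 11 5 6 9 3)(1 12 4 10) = [13, 12, 2, 0, 10, 6, 9, 7, 11, 3, 1, 5, 4, 8]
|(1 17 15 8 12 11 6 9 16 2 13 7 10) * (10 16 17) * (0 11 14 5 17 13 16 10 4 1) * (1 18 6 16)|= 12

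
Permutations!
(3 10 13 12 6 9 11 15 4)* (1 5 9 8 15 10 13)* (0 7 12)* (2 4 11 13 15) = (0 7 12 6 8 2 4 3 15 11 10 1 5 9 13) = [7, 5, 4, 15, 3, 9, 8, 12, 2, 13, 1, 10, 6, 0, 14, 11]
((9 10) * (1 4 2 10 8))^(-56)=(1 9 2)(4 8 10)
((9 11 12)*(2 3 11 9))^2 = (2 11)(3 12)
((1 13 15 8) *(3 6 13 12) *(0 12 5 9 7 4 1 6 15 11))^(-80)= (15)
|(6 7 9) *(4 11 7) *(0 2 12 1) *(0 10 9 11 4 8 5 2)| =|(1 10 9 6 8 5 2 12)(7 11)| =8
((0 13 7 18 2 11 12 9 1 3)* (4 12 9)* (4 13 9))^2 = (0 1)(2 4 13 18 11 12 7)(3 9)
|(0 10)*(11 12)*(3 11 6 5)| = 10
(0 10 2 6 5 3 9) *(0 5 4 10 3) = [3, 1, 6, 9, 10, 0, 4, 7, 8, 5, 2] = (0 3 9 5)(2 6 4 10)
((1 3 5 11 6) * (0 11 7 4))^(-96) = (11)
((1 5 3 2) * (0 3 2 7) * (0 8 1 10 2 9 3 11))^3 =(0 11)(1 3)(2 10)(5 7)(8 9)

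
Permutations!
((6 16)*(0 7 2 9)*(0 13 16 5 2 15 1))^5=(0 7 15 1)(2 5 6 16 13 9)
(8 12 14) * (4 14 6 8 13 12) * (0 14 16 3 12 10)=[14, 1, 2, 12, 16, 5, 8, 7, 4, 9, 0, 11, 6, 10, 13, 15, 3]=(0 14 13 10)(3 12 6 8 4 16)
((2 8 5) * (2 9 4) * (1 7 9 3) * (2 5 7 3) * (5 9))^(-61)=(1 3)(2 5 7 8)(4 9)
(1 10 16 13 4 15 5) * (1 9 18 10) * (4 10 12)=[0, 1, 2, 3, 15, 9, 6, 7, 8, 18, 16, 11, 4, 10, 14, 5, 13, 17, 12]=(4 15 5 9 18 12)(10 16 13)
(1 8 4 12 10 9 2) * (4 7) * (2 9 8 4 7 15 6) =(1 4 12 10 8 15 6 2) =[0, 4, 1, 3, 12, 5, 2, 7, 15, 9, 8, 11, 10, 13, 14, 6]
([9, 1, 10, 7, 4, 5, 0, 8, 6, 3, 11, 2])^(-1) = (0 6 8 7 3 9)(2 11 10)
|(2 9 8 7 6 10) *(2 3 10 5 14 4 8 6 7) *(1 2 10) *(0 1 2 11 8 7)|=|(0 1 11 8 10 3 2 9 6 5 14 4 7)|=13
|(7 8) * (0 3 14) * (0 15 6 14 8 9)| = 15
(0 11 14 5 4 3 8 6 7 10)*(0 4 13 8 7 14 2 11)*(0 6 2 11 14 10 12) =[6, 1, 14, 7, 3, 13, 10, 12, 2, 9, 4, 11, 0, 8, 5] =(0 6 10 4 3 7 12)(2 14 5 13 8)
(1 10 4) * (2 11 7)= (1 10 4)(2 11 7)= [0, 10, 11, 3, 1, 5, 6, 2, 8, 9, 4, 7]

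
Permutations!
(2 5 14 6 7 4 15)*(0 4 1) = (0 4 15 2 5 14 6 7 1) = [4, 0, 5, 3, 15, 14, 7, 1, 8, 9, 10, 11, 12, 13, 6, 2]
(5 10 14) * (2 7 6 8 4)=(2 7 6 8 4)(5 10 14)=[0, 1, 7, 3, 2, 10, 8, 6, 4, 9, 14, 11, 12, 13, 5]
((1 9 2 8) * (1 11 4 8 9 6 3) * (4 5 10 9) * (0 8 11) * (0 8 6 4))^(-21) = (0 2 9 10 5 11 4 1 3 6)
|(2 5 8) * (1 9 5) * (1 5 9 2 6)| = |(9)(1 2 5 8 6)| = 5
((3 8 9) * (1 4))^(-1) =((1 4)(3 8 9))^(-1) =(1 4)(3 9 8)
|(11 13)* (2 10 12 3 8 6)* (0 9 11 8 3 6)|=20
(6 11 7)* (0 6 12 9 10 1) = (0 6 11 7 12 9 10 1) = [6, 0, 2, 3, 4, 5, 11, 12, 8, 10, 1, 7, 9]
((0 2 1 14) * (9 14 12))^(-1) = (0 14 9 12 1 2)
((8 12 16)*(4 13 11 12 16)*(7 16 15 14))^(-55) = (16)(4 13 11 12)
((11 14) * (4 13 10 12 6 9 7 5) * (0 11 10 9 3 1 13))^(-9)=(0 12 13 4 10 1 5 14 3 7 11 6 9)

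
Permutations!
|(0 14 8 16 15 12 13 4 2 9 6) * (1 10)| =|(0 14 8 16 15 12 13 4 2 9 6)(1 10)| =22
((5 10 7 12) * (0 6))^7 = ((0 6)(5 10 7 12))^7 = (0 6)(5 12 7 10)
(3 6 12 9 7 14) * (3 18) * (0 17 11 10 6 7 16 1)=(0 17 11 10 6 12 9 16 1)(3 7 14 18)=[17, 0, 2, 7, 4, 5, 12, 14, 8, 16, 6, 10, 9, 13, 18, 15, 1, 11, 3]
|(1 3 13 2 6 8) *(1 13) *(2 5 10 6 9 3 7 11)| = 30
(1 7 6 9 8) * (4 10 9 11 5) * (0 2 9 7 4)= (0 2 9 8 1 4 10 7 6 11 5)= [2, 4, 9, 3, 10, 0, 11, 6, 1, 8, 7, 5]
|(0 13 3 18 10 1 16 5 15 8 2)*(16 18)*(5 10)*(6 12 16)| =|(0 13 3 6 12 16 10 1 18 5 15 8 2)| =13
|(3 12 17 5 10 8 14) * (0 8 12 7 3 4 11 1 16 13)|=8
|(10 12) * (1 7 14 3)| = 4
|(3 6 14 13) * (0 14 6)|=4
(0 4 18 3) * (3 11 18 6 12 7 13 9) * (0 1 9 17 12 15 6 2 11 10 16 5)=(0 4 2 11 18 10 16 5)(1 9 3)(6 15)(7 13 17 12)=[4, 9, 11, 1, 2, 0, 15, 13, 8, 3, 16, 18, 7, 17, 14, 6, 5, 12, 10]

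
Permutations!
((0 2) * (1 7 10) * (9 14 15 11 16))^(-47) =(0 2)(1 7 10)(9 11 14 16 15)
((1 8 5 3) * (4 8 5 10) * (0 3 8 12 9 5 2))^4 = ((0 3 1 2)(4 12 9 5 8 10))^4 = (4 8 9)(5 12 10)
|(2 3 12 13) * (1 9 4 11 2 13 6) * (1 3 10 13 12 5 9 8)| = 10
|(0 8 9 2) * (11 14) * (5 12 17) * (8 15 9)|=|(0 15 9 2)(5 12 17)(11 14)|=12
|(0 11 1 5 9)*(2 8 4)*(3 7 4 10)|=|(0 11 1 5 9)(2 8 10 3 7 4)|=30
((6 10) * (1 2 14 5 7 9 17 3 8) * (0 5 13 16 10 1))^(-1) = ((0 5 7 9 17 3 8)(1 2 14 13 16 10 6))^(-1) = (0 8 3 17 9 7 5)(1 6 10 16 13 14 2)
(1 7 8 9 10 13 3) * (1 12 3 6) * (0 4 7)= [4, 0, 2, 12, 7, 5, 1, 8, 9, 10, 13, 11, 3, 6]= (0 4 7 8 9 10 13 6 1)(3 12)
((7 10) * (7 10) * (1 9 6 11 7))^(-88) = (1 6 7 9 11)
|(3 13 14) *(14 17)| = |(3 13 17 14)| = 4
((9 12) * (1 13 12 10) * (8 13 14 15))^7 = (1 10 9 12 13 8 15 14)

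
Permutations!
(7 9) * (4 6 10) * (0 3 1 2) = [3, 2, 0, 1, 6, 5, 10, 9, 8, 7, 4] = (0 3 1 2)(4 6 10)(7 9)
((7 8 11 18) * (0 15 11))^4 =((0 15 11 18 7 8))^4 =(0 7 11)(8 18 15)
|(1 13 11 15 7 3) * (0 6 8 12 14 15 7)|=|(0 6 8 12 14 15)(1 13 11 7 3)|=30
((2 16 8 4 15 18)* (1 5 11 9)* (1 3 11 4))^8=((1 5 4 15 18 2 16 8)(3 11 9))^8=(18)(3 9 11)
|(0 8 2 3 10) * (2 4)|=6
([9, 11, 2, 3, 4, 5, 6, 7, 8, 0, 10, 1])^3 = (0 9)(1 11)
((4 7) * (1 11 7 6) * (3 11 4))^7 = (1 4 6)(3 11 7)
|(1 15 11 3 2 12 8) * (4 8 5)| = 9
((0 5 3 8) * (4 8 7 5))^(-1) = ((0 4 8)(3 7 5))^(-1) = (0 8 4)(3 5 7)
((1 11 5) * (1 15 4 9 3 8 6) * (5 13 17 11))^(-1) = ((1 5 15 4 9 3 8 6)(11 13 17))^(-1) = (1 6 8 3 9 4 15 5)(11 17 13)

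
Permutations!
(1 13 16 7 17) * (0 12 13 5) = (0 12 13 16 7 17 1 5) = [12, 5, 2, 3, 4, 0, 6, 17, 8, 9, 10, 11, 13, 16, 14, 15, 7, 1]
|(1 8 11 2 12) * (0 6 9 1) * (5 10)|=8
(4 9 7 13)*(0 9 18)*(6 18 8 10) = (0 9 7 13 4 8 10 6 18) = [9, 1, 2, 3, 8, 5, 18, 13, 10, 7, 6, 11, 12, 4, 14, 15, 16, 17, 0]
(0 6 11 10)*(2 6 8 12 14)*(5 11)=(0 8 12 14 2 6 5 11 10)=[8, 1, 6, 3, 4, 11, 5, 7, 12, 9, 0, 10, 14, 13, 2]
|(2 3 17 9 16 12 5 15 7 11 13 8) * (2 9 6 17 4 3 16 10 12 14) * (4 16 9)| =14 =|(2 9 10 12 5 15 7 11 13 8 4 3 16 14)(6 17)|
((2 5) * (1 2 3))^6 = (1 5)(2 3)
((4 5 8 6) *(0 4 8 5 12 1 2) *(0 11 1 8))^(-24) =((0 4 12 8 6)(1 2 11))^(-24) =(0 4 12 8 6)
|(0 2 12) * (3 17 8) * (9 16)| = 6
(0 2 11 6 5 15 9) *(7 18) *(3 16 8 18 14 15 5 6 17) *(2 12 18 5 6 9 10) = (0 12 18 7 14 15 10 2 11 17 3 16 8 5 6 9) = [12, 1, 11, 16, 4, 6, 9, 14, 5, 0, 2, 17, 18, 13, 15, 10, 8, 3, 7]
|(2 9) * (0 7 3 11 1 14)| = |(0 7 3 11 1 14)(2 9)| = 6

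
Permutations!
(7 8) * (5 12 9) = [0, 1, 2, 3, 4, 12, 6, 8, 7, 5, 10, 11, 9] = (5 12 9)(7 8)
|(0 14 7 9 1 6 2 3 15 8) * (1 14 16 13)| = |(0 16 13 1 6 2 3 15 8)(7 9 14)| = 9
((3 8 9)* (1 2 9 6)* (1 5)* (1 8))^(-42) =(1 9)(2 3)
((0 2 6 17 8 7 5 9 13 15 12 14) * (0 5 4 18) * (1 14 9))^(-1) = (0 18 4 7 8 17 6 2)(1 5 14)(9 12 15 13)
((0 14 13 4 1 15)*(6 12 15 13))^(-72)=((0 14 6 12 15)(1 13 4))^(-72)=(0 12 14 15 6)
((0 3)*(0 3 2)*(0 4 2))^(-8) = ((2 4))^(-8) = (4)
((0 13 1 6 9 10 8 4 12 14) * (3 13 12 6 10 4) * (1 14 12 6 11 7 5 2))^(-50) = (0 5 13 11 8 9 1)(2 14 7 3 4 10 6)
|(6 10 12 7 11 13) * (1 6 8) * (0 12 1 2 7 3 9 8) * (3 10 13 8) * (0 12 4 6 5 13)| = |(0 4 6)(1 5 13 12 10)(2 7 11 8)(3 9)| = 60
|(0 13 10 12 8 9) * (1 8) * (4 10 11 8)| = |(0 13 11 8 9)(1 4 10 12)| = 20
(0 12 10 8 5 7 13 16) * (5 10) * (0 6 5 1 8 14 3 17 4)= (0 12 1 8 10 14 3 17 4)(5 7 13 16 6)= [12, 8, 2, 17, 0, 7, 5, 13, 10, 9, 14, 11, 1, 16, 3, 15, 6, 4]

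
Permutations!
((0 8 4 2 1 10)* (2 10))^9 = (0 8 4 10)(1 2)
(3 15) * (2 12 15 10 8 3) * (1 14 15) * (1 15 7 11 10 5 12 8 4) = (1 14 7 11 10 4)(2 8 3 5 12 15) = [0, 14, 8, 5, 1, 12, 6, 11, 3, 9, 4, 10, 15, 13, 7, 2]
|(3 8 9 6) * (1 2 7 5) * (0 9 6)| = |(0 9)(1 2 7 5)(3 8 6)| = 12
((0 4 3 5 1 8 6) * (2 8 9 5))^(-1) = ((0 4 3 2 8 6)(1 9 5))^(-1) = (0 6 8 2 3 4)(1 5 9)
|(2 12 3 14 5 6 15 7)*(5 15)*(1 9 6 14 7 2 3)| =8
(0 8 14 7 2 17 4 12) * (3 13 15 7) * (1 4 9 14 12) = [8, 4, 17, 13, 1, 5, 6, 2, 12, 14, 10, 11, 0, 15, 3, 7, 16, 9] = (0 8 12)(1 4)(2 17 9 14 3 13 15 7)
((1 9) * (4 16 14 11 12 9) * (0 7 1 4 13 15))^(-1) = ((0 7 1 13 15)(4 16 14 11 12 9))^(-1) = (0 15 13 1 7)(4 9 12 11 14 16)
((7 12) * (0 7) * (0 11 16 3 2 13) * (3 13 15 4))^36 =((0 7 12 11 16 13)(2 15 4 3))^36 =(16)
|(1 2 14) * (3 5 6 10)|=|(1 2 14)(3 5 6 10)|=12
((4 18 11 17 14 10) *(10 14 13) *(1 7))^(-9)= ((1 7)(4 18 11 17 13 10))^(-9)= (1 7)(4 17)(10 11)(13 18)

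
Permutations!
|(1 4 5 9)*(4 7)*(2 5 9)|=4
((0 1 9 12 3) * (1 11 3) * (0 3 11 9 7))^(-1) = ((0 9 12 1 7))^(-1) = (0 7 1 12 9)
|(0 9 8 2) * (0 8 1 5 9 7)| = 6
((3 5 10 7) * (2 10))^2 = (2 7 5 10 3)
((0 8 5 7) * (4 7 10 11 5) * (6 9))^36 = ((0 8 4 7)(5 10 11)(6 9))^36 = (11)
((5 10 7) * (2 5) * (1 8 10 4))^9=((1 8 10 7 2 5 4))^9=(1 10 2 4 8 7 5)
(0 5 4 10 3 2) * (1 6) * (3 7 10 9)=(0 5 4 9 3 2)(1 6)(7 10)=[5, 6, 0, 2, 9, 4, 1, 10, 8, 3, 7]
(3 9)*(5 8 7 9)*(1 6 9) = (1 6 9 3 5 8 7) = [0, 6, 2, 5, 4, 8, 9, 1, 7, 3]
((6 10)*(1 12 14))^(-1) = (1 14 12)(6 10)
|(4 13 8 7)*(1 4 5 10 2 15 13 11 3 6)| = |(1 4 11 3 6)(2 15 13 8 7 5 10)| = 35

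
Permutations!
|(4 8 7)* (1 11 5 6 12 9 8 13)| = 10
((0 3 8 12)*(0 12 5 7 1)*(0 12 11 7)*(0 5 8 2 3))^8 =((1 12 11 7)(2 3))^8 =(12)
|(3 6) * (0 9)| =|(0 9)(3 6)| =2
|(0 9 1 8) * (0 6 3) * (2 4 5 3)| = |(0 9 1 8 6 2 4 5 3)| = 9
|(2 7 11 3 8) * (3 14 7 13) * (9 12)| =12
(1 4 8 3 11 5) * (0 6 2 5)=(0 6 2 5 1 4 8 3 11)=[6, 4, 5, 11, 8, 1, 2, 7, 3, 9, 10, 0]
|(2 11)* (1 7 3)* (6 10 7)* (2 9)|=15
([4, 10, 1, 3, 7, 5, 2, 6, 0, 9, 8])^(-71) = (0 4 7 6 2 1 10 8)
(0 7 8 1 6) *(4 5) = [7, 6, 2, 3, 5, 4, 0, 8, 1] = (0 7 8 1 6)(4 5)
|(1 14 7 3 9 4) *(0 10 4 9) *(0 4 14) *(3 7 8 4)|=|(0 10 14 8 4 1)|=6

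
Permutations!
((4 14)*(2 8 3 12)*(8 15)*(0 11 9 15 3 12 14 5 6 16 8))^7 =((0 11 9 15)(2 3 14 4 5 6 16 8 12))^7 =(0 15 9 11)(2 8 6 4 3 12 16 5 14)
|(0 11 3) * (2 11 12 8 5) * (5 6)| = |(0 12 8 6 5 2 11 3)| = 8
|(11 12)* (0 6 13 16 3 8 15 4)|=8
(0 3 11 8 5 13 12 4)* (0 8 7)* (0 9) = (0 3 11 7 9)(4 8 5 13 12) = [3, 1, 2, 11, 8, 13, 6, 9, 5, 0, 10, 7, 4, 12]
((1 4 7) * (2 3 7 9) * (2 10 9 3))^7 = (1 7 3 4)(9 10)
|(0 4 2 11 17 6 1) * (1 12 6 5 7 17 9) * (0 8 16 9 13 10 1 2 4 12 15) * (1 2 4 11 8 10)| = |(0 12 6 15)(1 10 2 8 16 9 4 11 13)(5 7 17)| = 36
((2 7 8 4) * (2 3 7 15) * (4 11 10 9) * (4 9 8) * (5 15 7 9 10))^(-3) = ((2 7 4 3 9 10 8 11 5 15))^(-3) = (2 11 9 7 5 10 4 15 8 3)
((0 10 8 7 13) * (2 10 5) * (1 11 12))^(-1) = (0 13 7 8 10 2 5)(1 12 11)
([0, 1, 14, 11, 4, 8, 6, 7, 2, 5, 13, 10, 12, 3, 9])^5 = [0, 1, 2, 11, 4, 5, 6, 7, 8, 9, 13, 10, 12, 3, 14]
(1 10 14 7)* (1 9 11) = [0, 10, 2, 3, 4, 5, 6, 9, 8, 11, 14, 1, 12, 13, 7] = (1 10 14 7 9 11)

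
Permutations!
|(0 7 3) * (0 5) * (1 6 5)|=6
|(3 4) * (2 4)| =|(2 4 3)| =3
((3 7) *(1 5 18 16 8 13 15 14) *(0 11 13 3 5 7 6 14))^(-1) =(0 15 13 11)(1 14 6 3 8 16 18 5 7)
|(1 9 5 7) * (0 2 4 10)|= 4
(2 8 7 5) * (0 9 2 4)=(0 9 2 8 7 5 4)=[9, 1, 8, 3, 0, 4, 6, 5, 7, 2]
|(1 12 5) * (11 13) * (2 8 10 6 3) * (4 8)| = 6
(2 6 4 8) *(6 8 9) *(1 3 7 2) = (1 3 7 2 8)(4 9 6) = [0, 3, 8, 7, 9, 5, 4, 2, 1, 6]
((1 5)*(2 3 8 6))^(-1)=(1 5)(2 6 8 3)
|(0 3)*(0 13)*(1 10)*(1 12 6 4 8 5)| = 21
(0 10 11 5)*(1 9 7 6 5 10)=(0 1 9 7 6 5)(10 11)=[1, 9, 2, 3, 4, 0, 5, 6, 8, 7, 11, 10]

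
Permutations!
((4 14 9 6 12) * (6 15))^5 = (4 12 6 15 9 14)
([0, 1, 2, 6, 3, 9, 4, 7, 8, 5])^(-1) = (3 4 6)(5 9)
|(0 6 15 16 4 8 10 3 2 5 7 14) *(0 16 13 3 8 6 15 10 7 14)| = |(0 15 13 3 2 5 14 16 4 6 10 8 7)| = 13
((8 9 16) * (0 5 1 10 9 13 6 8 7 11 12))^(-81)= ((0 5 1 10 9 16 7 11 12)(6 8 13))^(-81)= (16)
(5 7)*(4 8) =(4 8)(5 7) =[0, 1, 2, 3, 8, 7, 6, 5, 4]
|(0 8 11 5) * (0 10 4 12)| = 7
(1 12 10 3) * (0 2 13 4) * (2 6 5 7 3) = (0 6 5 7 3 1 12 10 2 13 4) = [6, 12, 13, 1, 0, 7, 5, 3, 8, 9, 2, 11, 10, 4]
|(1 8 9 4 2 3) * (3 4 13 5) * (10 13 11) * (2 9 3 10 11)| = 3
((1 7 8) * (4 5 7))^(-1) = ((1 4 5 7 8))^(-1) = (1 8 7 5 4)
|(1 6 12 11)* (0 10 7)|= 12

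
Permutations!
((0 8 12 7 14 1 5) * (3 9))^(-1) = (0 5 1 14 7 12 8)(3 9)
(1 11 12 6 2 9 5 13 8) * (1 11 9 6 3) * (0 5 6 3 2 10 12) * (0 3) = [5, 9, 0, 1, 4, 13, 10, 7, 11, 6, 12, 3, 2, 8] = (0 5 13 8 11 3 1 9 6 10 12 2)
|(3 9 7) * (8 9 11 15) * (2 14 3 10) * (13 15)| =|(2 14 3 11 13 15 8 9 7 10)| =10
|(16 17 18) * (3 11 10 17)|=6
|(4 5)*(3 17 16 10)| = 4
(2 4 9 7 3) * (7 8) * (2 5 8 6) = [0, 1, 4, 5, 9, 8, 2, 3, 7, 6] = (2 4 9 6)(3 5 8 7)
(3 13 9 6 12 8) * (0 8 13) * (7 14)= [8, 1, 2, 0, 4, 5, 12, 14, 3, 6, 10, 11, 13, 9, 7]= (0 8 3)(6 12 13 9)(7 14)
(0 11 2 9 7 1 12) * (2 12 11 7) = [7, 11, 9, 3, 4, 5, 6, 1, 8, 2, 10, 12, 0] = (0 7 1 11 12)(2 9)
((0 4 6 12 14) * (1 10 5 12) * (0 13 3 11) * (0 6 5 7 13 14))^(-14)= (14)(0 5)(4 12)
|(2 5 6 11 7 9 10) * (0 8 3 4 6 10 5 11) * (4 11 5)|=24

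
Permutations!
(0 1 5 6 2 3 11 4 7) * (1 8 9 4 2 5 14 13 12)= (0 8 9 4 7)(1 14 13 12)(2 3 11)(5 6)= [8, 14, 3, 11, 7, 6, 5, 0, 9, 4, 10, 2, 1, 12, 13]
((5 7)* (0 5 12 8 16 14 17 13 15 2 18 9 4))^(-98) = ((0 5 7 12 8 16 14 17 13 15 2 18 9 4))^(-98) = (18)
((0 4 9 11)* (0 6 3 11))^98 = ((0 4 9)(3 11 6))^98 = (0 9 4)(3 6 11)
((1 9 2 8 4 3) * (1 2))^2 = ((1 9)(2 8 4 3))^2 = (9)(2 4)(3 8)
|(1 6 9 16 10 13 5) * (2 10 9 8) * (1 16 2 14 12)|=|(1 6 8 14 12)(2 10 13 5 16 9)|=30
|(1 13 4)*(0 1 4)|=3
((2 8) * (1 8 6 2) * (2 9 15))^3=(1 8)(2 15 9 6)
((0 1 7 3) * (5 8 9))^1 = ((0 1 7 3)(5 8 9))^1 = (0 1 7 3)(5 8 9)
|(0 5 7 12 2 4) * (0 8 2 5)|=3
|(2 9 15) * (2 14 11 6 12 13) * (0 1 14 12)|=|(0 1 14 11 6)(2 9 15 12 13)|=5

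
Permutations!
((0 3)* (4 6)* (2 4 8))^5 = ((0 3)(2 4 6 8))^5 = (0 3)(2 4 6 8)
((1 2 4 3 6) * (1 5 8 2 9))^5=(1 9)(2 8 5 6 3 4)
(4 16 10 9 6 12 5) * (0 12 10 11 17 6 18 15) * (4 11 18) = (0 12 5 11 17 6 10 9 4 16 18 15) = [12, 1, 2, 3, 16, 11, 10, 7, 8, 4, 9, 17, 5, 13, 14, 0, 18, 6, 15]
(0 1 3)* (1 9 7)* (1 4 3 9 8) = (0 8 1 9 7 4 3) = [8, 9, 2, 0, 3, 5, 6, 4, 1, 7]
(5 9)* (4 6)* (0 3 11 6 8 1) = (0 3 11 6 4 8 1)(5 9) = [3, 0, 2, 11, 8, 9, 4, 7, 1, 5, 10, 6]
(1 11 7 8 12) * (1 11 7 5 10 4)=(1 7 8 12 11 5 10 4)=[0, 7, 2, 3, 1, 10, 6, 8, 12, 9, 4, 5, 11]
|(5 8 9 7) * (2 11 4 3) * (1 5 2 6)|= |(1 5 8 9 7 2 11 4 3 6)|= 10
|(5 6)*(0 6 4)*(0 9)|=|(0 6 5 4 9)|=5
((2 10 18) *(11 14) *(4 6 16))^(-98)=(2 10 18)(4 6 16)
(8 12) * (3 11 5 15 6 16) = (3 11 5 15 6 16)(8 12) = [0, 1, 2, 11, 4, 15, 16, 7, 12, 9, 10, 5, 8, 13, 14, 6, 3]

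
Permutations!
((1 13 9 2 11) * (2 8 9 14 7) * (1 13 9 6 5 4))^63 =((1 9 8 6 5 4)(2 11 13 14 7))^63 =(1 6)(2 14 11 7 13)(4 8)(5 9)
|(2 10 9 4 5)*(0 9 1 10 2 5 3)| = 4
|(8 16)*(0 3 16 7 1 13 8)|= |(0 3 16)(1 13 8 7)|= 12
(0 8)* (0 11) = (0 8 11) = [8, 1, 2, 3, 4, 5, 6, 7, 11, 9, 10, 0]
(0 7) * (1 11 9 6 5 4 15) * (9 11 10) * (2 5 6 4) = (0 7)(1 10 9 4 15)(2 5) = [7, 10, 5, 3, 15, 2, 6, 0, 8, 4, 9, 11, 12, 13, 14, 1]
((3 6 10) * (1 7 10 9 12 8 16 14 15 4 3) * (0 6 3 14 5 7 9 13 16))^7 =((0 6 13 16 5 7 10 1 9 12 8)(4 14 15))^7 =(0 1 16 8 10 13 12 7 6 9 5)(4 14 15)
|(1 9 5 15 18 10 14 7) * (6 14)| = |(1 9 5 15 18 10 6 14 7)| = 9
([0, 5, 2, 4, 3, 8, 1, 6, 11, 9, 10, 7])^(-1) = (1 6 7 11 8 5)(3 4)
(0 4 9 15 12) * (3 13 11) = [4, 1, 2, 13, 9, 5, 6, 7, 8, 15, 10, 3, 0, 11, 14, 12] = (0 4 9 15 12)(3 13 11)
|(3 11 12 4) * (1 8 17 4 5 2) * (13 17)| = 10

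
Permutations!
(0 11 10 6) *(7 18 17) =(0 11 10 6)(7 18 17) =[11, 1, 2, 3, 4, 5, 0, 18, 8, 9, 6, 10, 12, 13, 14, 15, 16, 7, 17]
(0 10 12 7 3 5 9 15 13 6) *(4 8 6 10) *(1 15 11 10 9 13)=(0 4 8 6)(1 15)(3 5 13 9 11 10 12 7)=[4, 15, 2, 5, 8, 13, 0, 3, 6, 11, 12, 10, 7, 9, 14, 1]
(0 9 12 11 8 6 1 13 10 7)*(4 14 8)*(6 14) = [9, 13, 2, 3, 6, 5, 1, 0, 14, 12, 7, 4, 11, 10, 8] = (0 9 12 11 4 6 1 13 10 7)(8 14)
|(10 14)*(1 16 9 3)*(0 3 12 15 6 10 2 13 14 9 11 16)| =|(0 3 1)(2 13 14)(6 10 9 12 15)(11 16)| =30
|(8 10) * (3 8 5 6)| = 5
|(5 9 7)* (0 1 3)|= |(0 1 3)(5 9 7)|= 3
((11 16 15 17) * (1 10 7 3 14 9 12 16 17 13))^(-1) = ((1 10 7 3 14 9 12 16 15 13)(11 17))^(-1) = (1 13 15 16 12 9 14 3 7 10)(11 17)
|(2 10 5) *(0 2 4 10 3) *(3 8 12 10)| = 8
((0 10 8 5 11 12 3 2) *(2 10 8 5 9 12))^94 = (0 3 2 12 11 9 5 8 10)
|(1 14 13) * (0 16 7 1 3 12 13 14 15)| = |(0 16 7 1 15)(3 12 13)| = 15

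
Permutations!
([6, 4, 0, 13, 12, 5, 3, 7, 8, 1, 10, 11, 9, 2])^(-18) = [3, 12, 6, 2, 9, 5, 13, 7, 8, 4, 10, 11, 1, 0]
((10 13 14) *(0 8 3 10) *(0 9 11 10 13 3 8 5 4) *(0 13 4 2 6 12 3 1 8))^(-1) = (0 8 1 10 11 9 14 13 4 3 12 6 2 5)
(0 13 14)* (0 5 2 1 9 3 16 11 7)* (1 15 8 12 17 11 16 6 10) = (0 13 14 5 2 15 8 12 17 11 7)(1 9 3 6 10) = [13, 9, 15, 6, 4, 2, 10, 0, 12, 3, 1, 7, 17, 14, 5, 8, 16, 11]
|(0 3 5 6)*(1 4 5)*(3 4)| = |(0 4 5 6)(1 3)| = 4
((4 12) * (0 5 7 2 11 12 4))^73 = ((0 5 7 2 11 12))^73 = (0 5 7 2 11 12)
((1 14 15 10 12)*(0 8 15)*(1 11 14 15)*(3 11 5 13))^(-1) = ((0 8 1 15 10 12 5 13 3 11 14))^(-1) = (0 14 11 3 13 5 12 10 15 1 8)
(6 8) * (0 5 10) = (0 5 10)(6 8) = [5, 1, 2, 3, 4, 10, 8, 7, 6, 9, 0]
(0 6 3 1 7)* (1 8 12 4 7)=(0 6 3 8 12 4 7)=[6, 1, 2, 8, 7, 5, 3, 0, 12, 9, 10, 11, 4]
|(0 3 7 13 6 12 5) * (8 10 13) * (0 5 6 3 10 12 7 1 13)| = 12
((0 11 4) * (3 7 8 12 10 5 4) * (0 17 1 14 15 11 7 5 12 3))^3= (0 3 17 15 7 5 1 11 8 4 14)(10 12)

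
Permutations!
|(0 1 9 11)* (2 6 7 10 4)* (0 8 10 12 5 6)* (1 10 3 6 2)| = 13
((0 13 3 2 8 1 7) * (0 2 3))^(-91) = (0 13)(1 7 2 8)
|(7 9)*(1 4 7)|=|(1 4 7 9)|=4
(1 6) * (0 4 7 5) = [4, 6, 2, 3, 7, 0, 1, 5] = (0 4 7 5)(1 6)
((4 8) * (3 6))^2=(8)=((3 6)(4 8))^2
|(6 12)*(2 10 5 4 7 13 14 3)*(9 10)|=|(2 9 10 5 4 7 13 14 3)(6 12)|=18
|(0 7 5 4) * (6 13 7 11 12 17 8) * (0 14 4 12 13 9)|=|(0 11 13 7 5 12 17 8 6 9)(4 14)|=10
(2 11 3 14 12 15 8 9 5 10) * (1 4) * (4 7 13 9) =[0, 7, 11, 14, 1, 10, 6, 13, 4, 5, 2, 3, 15, 9, 12, 8] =(1 7 13 9 5 10 2 11 3 14 12 15 8 4)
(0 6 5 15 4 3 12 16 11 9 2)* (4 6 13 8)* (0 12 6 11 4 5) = (0 13 8 5 15 11 9 2 12 16 4 3 6) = [13, 1, 12, 6, 3, 15, 0, 7, 5, 2, 10, 9, 16, 8, 14, 11, 4]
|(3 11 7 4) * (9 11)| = |(3 9 11 7 4)| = 5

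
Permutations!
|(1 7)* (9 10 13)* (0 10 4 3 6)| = |(0 10 13 9 4 3 6)(1 7)| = 14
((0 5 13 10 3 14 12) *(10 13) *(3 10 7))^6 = (14)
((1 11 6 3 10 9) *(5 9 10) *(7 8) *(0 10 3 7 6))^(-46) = ((0 10 3 5 9 1 11)(6 7 8))^(-46) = (0 5 11 3 1 10 9)(6 8 7)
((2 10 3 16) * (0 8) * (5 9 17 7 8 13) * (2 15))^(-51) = ((0 13 5 9 17 7 8)(2 10 3 16 15))^(-51) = (0 7 9 13 8 17 5)(2 15 16 3 10)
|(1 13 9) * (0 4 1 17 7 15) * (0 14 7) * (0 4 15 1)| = |(0 15 14 7 1 13 9 17 4)| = 9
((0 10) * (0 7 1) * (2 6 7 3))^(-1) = (0 1 7 6 2 3 10)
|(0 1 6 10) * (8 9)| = 4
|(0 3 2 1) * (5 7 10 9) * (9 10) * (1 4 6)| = 6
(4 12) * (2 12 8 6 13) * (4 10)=(2 12 10 4 8 6 13)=[0, 1, 12, 3, 8, 5, 13, 7, 6, 9, 4, 11, 10, 2]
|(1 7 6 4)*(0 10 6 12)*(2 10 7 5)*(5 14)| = 21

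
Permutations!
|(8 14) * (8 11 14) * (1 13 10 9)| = 4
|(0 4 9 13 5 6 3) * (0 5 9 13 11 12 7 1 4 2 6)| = 35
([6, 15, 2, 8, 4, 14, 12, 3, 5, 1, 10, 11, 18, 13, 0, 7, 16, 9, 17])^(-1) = (0 14 5 8 3 7 15 1 9 17 18 12 6)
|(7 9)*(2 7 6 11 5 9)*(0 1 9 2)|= |(0 1 9 6 11 5 2 7)|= 8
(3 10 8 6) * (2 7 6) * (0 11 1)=(0 11 1)(2 7 6 3 10 8)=[11, 0, 7, 10, 4, 5, 3, 6, 2, 9, 8, 1]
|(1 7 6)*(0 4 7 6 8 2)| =|(0 4 7 8 2)(1 6)| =10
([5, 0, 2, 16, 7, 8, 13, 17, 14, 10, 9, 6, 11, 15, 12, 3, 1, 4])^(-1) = (0 1 16 3 15 13 6 11 12 14 8 5)(4 17 7)(9 10)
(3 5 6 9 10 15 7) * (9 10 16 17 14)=[0, 1, 2, 5, 4, 6, 10, 3, 8, 16, 15, 11, 12, 13, 9, 7, 17, 14]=(3 5 6 10 15 7)(9 16 17 14)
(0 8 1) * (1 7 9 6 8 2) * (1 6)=(0 2 6 8 7 9 1)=[2, 0, 6, 3, 4, 5, 8, 9, 7, 1]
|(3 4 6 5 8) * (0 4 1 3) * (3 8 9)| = |(0 4 6 5 9 3 1 8)| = 8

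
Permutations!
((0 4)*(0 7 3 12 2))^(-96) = (12)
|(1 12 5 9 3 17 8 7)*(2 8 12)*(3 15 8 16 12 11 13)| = 36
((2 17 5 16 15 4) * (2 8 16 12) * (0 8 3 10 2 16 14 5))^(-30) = (0 15)(2 12)(3 14)(4 8)(5 10)(16 17)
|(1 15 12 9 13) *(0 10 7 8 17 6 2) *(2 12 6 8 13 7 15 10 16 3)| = 8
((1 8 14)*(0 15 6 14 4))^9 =(0 6 1 4 15 14 8)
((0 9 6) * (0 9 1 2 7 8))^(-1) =(0 8 7 2 1)(6 9)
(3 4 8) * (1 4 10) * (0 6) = (0 6)(1 4 8 3 10) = [6, 4, 2, 10, 8, 5, 0, 7, 3, 9, 1]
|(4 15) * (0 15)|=3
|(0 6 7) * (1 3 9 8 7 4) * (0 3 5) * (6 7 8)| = 8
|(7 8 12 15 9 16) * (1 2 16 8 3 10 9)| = 10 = |(1 2 16 7 3 10 9 8 12 15)|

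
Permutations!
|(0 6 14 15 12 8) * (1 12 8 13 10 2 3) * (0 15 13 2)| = 20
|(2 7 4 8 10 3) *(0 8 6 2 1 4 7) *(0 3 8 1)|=|(0 1 4 6 2 3)(8 10)|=6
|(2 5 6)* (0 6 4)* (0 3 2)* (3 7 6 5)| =|(0 5 4 7 6)(2 3)| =10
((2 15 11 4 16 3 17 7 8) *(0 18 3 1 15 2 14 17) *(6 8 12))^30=((0 18 3)(1 15 11 4 16)(6 8 14 17 7 12))^30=(18)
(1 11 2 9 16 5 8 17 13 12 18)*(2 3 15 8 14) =[0, 11, 9, 15, 4, 14, 6, 7, 17, 16, 10, 3, 18, 12, 2, 8, 5, 13, 1] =(1 11 3 15 8 17 13 12 18)(2 9 16 5 14)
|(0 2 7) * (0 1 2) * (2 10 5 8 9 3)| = |(1 10 5 8 9 3 2 7)| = 8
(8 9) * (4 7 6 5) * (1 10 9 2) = [0, 10, 1, 3, 7, 4, 5, 6, 2, 8, 9] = (1 10 9 8 2)(4 7 6 5)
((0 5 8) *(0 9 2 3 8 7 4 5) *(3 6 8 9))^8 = (2 3 6 9 8)(4 7 5) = ((2 6 8 3 9)(4 5 7))^8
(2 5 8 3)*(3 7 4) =[0, 1, 5, 2, 3, 8, 6, 4, 7] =(2 5 8 7 4 3)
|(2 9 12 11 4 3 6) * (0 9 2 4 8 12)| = |(0 9)(3 6 4)(8 12 11)| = 6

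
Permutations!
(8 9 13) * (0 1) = (0 1)(8 9 13) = [1, 0, 2, 3, 4, 5, 6, 7, 9, 13, 10, 11, 12, 8]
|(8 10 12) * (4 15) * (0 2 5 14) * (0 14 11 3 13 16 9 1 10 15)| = |(0 2 5 11 3 13 16 9 1 10 12 8 15 4)| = 14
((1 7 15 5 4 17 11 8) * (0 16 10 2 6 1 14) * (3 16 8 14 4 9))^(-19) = ((0 8 4 17 11 14)(1 7 15 5 9 3 16 10 2 6))^(-19) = (0 14 11 17 4 8)(1 7 15 5 9 3 16 10 2 6)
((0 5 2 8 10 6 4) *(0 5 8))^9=(0 10 4 2 8 6 5)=((0 8 10 6 4 5 2))^9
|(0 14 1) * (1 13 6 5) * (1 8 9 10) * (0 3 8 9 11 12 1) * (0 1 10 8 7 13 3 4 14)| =13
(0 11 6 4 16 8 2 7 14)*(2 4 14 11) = (0 2 7 11 6 14)(4 16 8) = [2, 1, 7, 3, 16, 5, 14, 11, 4, 9, 10, 6, 12, 13, 0, 15, 8]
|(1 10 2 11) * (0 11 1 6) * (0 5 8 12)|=|(0 11 6 5 8 12)(1 10 2)|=6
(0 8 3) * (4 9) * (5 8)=(0 5 8 3)(4 9)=[5, 1, 2, 0, 9, 8, 6, 7, 3, 4]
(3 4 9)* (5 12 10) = (3 4 9)(5 12 10) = [0, 1, 2, 4, 9, 12, 6, 7, 8, 3, 5, 11, 10]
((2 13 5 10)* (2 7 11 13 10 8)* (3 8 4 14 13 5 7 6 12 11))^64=((2 10 6 12 11 5 4 14 13 7 3 8))^64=(2 11 13)(3 6 4)(5 7 10)(8 12 14)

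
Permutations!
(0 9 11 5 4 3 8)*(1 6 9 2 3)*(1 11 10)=(0 2 3 8)(1 6 9 10)(4 11 5)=[2, 6, 3, 8, 11, 4, 9, 7, 0, 10, 1, 5]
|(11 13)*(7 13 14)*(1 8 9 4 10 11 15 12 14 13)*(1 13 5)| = |(1 8 9 4 10 11 5)(7 13 15 12 14)| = 35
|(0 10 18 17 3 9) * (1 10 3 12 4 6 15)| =24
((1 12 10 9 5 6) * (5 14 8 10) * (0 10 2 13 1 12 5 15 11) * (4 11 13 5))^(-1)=((0 10 9 14 8 2 5 6 12 15 13 1 4 11))^(-1)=(0 11 4 1 13 15 12 6 5 2 8 14 9 10)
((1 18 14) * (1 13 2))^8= (1 13 18 2 14)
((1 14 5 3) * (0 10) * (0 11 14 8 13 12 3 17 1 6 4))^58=((0 10 11 14 5 17 1 8 13 12 3 6 4))^58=(0 1 4 17 6 5 3 14 12 11 13 10 8)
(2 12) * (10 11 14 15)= (2 12)(10 11 14 15)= [0, 1, 12, 3, 4, 5, 6, 7, 8, 9, 11, 14, 2, 13, 15, 10]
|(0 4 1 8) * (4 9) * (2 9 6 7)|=8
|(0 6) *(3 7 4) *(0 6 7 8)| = 5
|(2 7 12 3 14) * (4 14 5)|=|(2 7 12 3 5 4 14)|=7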